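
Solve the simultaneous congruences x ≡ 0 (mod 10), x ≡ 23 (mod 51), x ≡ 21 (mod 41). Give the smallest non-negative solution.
The moduli 10, 51, 41 are pairwise coprime, so by the CRT there is a unique solution mod 10·51·41 = 20910.
Solve by successive substitution. Start with x ≡ 0 (mod 10).
  Combine with x ≡ 23 (mod 51): write x = 10·t and require 10·t ≡ 23 (mod 51). Since 10^(−1) ≡ 46 (mod 51), t ≡ 46·23 ≡ 38 (mod 51). So x ≡ 10·38 = 380 (mod 510).
  Combine with x ≡ 21 (mod 41): write x = 380 + 510·t and require 380 + 510·t ≡ 21 (mod 41), i.e. 510·t ≡ 21 − 380 ≡ 10 (mod 41). Since 510^(−1) ≡ 16 (mod 41) (510 ≡ 18 (mod 41)), t ≡ 16·10 ≡ 37 (mod 41). So x ≡ 380 + 510·37 = 19250 (mod 20910).
Unique solution in [0, 20910): x = 19250.

Final answer: x ≡ 19250 (mod 20910); the representative in [0, 20910) is 19250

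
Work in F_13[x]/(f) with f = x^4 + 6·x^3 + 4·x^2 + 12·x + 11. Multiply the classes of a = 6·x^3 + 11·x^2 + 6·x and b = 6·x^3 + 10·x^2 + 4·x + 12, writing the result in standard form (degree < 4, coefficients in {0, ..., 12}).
Multiply as integer polynomials: a · b = 36·x^6 + 126·x^5 + 170·x^4 + 176·x^3 + 156·x^2 + 72·x. Reducing coefficients mod 13: a · b ≡ 10·x^6 + 9·x^5 + x^4 + 7·x^3 + 7·x. Now divide by f(x) = x^4 + 6·x^3 + 4·x^2 + 12·x + 11 in F_13[x], eliminating the leading term at each step:
  leading term 10·x^6: subtract (10·x^2)·f(x) = 10·x^6 + 8·x^5 + x^4 + 3·x^3 + 6·x^2, leaving x^5 + 4·x^3 + 7·x^2 + 7·x (coefficients mod 13)
  leading term x^5: subtract (x)·f(x) = x^5 + 6·x^4 + 4·x^3 + 12·x^2 + 11·x, leaving 7·x^4 + 8·x^2 + 9·x (coefficients mod 13)
  leading term 7·x^4: subtract (7)·f(x) = 7·x^4 + 3·x^3 + 2·x^2 + 6·x + 12, leaving 10·x^3 + 6·x^2 + 3·x + 1 (coefficients mod 13)
The degree is now < 4, so this is the remainder. Hence a · b ≡ 10·x^3 + 6·x^2 + 3·x + 1 in F_13[x]/(f).

Final answer: a · b ≡ 10·x^3 + 6·x^2 + 3·x + 1 (mod f(x))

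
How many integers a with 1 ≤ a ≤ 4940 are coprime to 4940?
1728

The number of a ∈ {1, ..., 4940} with gcd(a, 4940) = 1 is by definition Euler's totient φ(4940). φ is multiplicative, with φ(p^e) = p^e − p^(e−1). Factorise 4940 = 2^2 · 5 · 13 · 19. Then
  φ(4940) = (2^2 − 2^1) · (5 − 1) · (13 − 1) · (19 − 1) = 2 · 4 · 12 · 18 = 1728.
So there are 1728 such integers.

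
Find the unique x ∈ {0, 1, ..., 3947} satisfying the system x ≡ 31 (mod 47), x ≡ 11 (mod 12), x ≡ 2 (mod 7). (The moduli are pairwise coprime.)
x ≡ 1535 (mod 3948); the representative in [0, 3948) is 1535

The moduli 47, 12, 7 are pairwise coprime, so by the CRT there is a unique solution mod 47·12·7 = 3948.
Solve by successive substitution. Start with x ≡ 31 (mod 47).
  Combine with x ≡ 11 (mod 12): write x = 31 + 47·t and require 31 + 47·t ≡ 11 (mod 12), i.e. 47·t ≡ 11 − 31 ≡ 4 (mod 12). Since 47^(−1) ≡ 11 (mod 12) (47 ≡ 11 (mod 12)), t ≡ 11·4 ≡ 8 (mod 12). So x ≡ 31 + 47·8 = 407 (mod 564).
  Combine with x ≡ 2 (mod 7): write x = 407 + 564·t and require 407 + 564·t ≡ 2 (mod 7), i.e. 564·t ≡ 2 − 407 ≡ 1 (mod 7). Since 564^(−1) ≡ 2 (mod 7) (564 ≡ 4 (mod 7)), t ≡ 2·1 ≡ 2 (mod 7). So x ≡ 407 + 564·2 = 1535 (mod 3948).
Unique solution in [0, 3948): x = 1535.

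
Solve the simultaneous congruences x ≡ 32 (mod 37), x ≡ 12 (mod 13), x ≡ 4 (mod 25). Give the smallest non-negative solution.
x ≡ 8579 (mod 12025); the representative in [0, 12025) is 8579

The moduli 37, 13, 25 are pairwise coprime, so by the CRT there is a unique solution mod 37·13·25 = 12025.
Solve by successive substitution. Start with x ≡ 32 (mod 37).
  Combine with x ≡ 12 (mod 13): write x = 32 + 37·t and require 32 + 37·t ≡ 12 (mod 13), i.e. 37·t ≡ 12 − 32 ≡ 6 (mod 13). Since 37^(−1) ≡ 6 (mod 13) (37 ≡ 11 (mod 13)), t ≡ 6·6 ≡ 10 (mod 13). So x ≡ 32 + 37·10 = 402 (mod 481).
  Combine with x ≡ 4 (mod 25): write x = 402 + 481·t and require 402 + 481·t ≡ 4 (mod 25), i.e. 481·t ≡ 4 − 402 ≡ 2 (mod 25). Since 481^(−1) ≡ 21 (mod 25) (481 ≡ 6 (mod 25)), t ≡ 21·2 ≡ 17 (mod 25). So x ≡ 402 + 481·17 = 8579 (mod 12025).
Unique solution in [0, 12025): x = 8579.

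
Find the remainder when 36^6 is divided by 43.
Use repeated squaring. Binary(6) = 110. Walk through the bits of the exponent 6 left-to-right: at each bit after the leading one, square the running value, then multiply by 36 if the bit is 1 (always reducing mod 43):
  bit 1 = 1 (leading): start with 36.
  bit 2 = 1: square 36^2 = 1296 ≡ 6; bit is 1, so multiply 6·36 = 216 ≡ 1 (mod 43).
  bit 3 = 0: square 1^2 = 1 (mod 43).
Final value: 36^6 ≡ 1 (mod 43).

Final answer: 1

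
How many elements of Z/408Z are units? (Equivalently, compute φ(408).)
An element a ∈ Z/408Z is a unit iff gcd(a, 408) = 1, so the number of units is φ(408). φ is multiplicative, with φ(p^e) = p^e − p^(e−1). Factorise 408 = 2^3 · 3 · 17. Then
  φ(408) = (2^3 − 2^2) · (3 − 1) · (17 − 1) = 4 · 2 · 16 = 128.

Final answer: Z/408Z has φ(408) = 128 units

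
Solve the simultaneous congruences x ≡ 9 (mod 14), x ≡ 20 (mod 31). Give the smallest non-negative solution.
x ≡ 51 (mod 434); the representative in [0, 434) is 51

The moduli 14, 31 are pairwise coprime, so by the CRT there is a unique solution mod 14·31 = 434.
Solve by successive substitution. Start with x ≡ 9 (mod 14).
  Combine with x ≡ 20 (mod 31): write x = 9 + 14·t and require 9 + 14·t ≡ 20 (mod 31), i.e. 14·t ≡ 20 − 9 ≡ 11 (mod 31). Since 14^(−1) ≡ 20 (mod 31), t ≡ 20·11 ≡ 3 (mod 31). So x ≡ 9 + 14·3 = 51 (mod 434).
Unique solution in [0, 434): x = 51.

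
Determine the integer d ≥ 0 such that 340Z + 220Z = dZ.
(340, 220) = (20); d = 20

In the PID Z, (a, b) is generated by gcd(a, b). Compute gcd(340, 220) with the extended Euclidean algorithm, tracking rows (r, s, t) with s·340 + t·220 = r:
  row A: (340, 1, 0)   [1·340 + 0·220 = 340]
  row B: (220, 0, 1)   [0·340 + 1·220 = 220]
  340 = 1·220 + 120   → row C = row A − 1·row B = (120, 1, −1)   [check: 1·340 − 1·220 = 120]
  220 = 1·120 + 100   → row D = row B − 1·row C = (100, −1, 2)   [check: −1·340 + 2·220 = 100]
  120 = 1·100 + 20   → row E = row C − 1·row D = (20, 2, −3)   [check: 2·340 − 3·220 = 20]
  100 = 5·20 + 0   → remainder 0, stop. gcd = 20 (last nonzero row E).
So gcd(340, 220) = 20, with Bézout identity 2·340 − 3·220 = 20. Containment (⊇): the Bézout identity exhibits 20 as an element of (340, 220), giving (20) ⊆ (340, 220). Containment (⊆): since 20 | 340 and 20 | 220 (340 = 20·17, 220 = 20·11), every Z-linear combination of 340 and 220 is divisible by 20, so (340, 220) ⊆ (20). Therefore (340, 220) = (20), d = 20.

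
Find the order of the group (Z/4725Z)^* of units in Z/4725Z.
|(Z/4725Z)^*| = 2160

(Z/4725Z)^* consists of the classes a with gcd(a, 4725) = 1, so its order is φ(4725). φ is multiplicative, with φ(p^e) = p^e − p^(e−1). Factorise 4725 = 3^3 · 5^2 · 7. Then
  φ(4725) = (3^3 − 3^2) · (5^2 − 5^1) · (7 − 1) = 18 · 20 · 6 = 2160.
Thus |(Z/4725Z)^*| = 2160.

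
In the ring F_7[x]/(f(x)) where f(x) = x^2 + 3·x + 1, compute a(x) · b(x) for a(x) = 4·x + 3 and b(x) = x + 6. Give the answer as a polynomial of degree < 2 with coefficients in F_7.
a · b ≡ x (mod f(x))

Multiply as integer polynomials: a · b = 4·x^2 + 27·x + 18. Reducing coefficients mod 7: a · b ≡ 4·x^2 + 6·x + 4. Now divide by f(x) = x^2 + 3·x + 1 in F_7[x], eliminating the leading term at each step:
  leading term 4·x^2: subtract (4)·f(x) = 4·x^2 + 5·x + 4, leaving x (coefficients mod 7)
The degree is now < 2, so this is the remainder. Hence a · b ≡ x in F_7[x]/(f).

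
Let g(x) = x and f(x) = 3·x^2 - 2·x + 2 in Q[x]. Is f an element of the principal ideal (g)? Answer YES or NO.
NO

In Q[x] the ideal (g) consists of all multiples of g, so f ∈ (g) iff g | f, i.e. iff the remainder of f on division by g is 0. Divide f by g (g is monic, so eliminate the leading term of the running remainder at each step):
  leading term 3·x^2: subtract (3·x)·g(x) = 3·x^2, leaving 2 - 2·x
  leading term -2·x: subtract (-2)·g(x) = -2·x, leaving 2
The remainder r(x) = 2 ≠ 0 (and deg r < deg g), so g ∤ f, i.e. f ∉ (g).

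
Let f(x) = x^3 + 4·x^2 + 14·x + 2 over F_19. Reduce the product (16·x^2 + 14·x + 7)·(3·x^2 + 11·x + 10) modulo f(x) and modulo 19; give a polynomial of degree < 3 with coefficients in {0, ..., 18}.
Multiply as integer polynomials: a · b = 48·x^4 + 218·x^3 + 335·x^2 + 217·x + 70. Reducing coefficients mod 19: a · b ≡ 10·x^4 + 9·x^3 + 12·x^2 + 8·x + 13. Now divide by f(x) = x^3 + 4·x^2 + 14·x + 2 in F_19[x], eliminating the leading term at each step:
  leading term 10·x^4: subtract (10·x)·f(x) = 10·x^4 + 2·x^3 + 7·x^2 + x, leaving 7·x^3 + 5·x^2 + 7·x + 13 (coefficients mod 19)
  leading term 7·x^3: subtract (7)·f(x) = 7·x^3 + 9·x^2 + 3·x + 14, leaving 15·x^2 + 4·x + 18 (coefficients mod 19)
The degree is now < 3, so this is the remainder. Hence a · b ≡ 15·x^2 + 4·x + 18 in F_19[x]/(f).

Final answer: a · b ≡ 15·x^2 + 4·x + 18 (mod f(x))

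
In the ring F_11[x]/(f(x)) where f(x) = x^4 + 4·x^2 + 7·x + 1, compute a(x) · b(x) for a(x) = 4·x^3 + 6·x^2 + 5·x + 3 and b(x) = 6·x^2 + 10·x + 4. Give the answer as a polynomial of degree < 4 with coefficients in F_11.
Multiply as integer polynomials: a · b = 24·x^5 + 76·x^4 + 106·x^3 + 92·x^2 + 50·x + 12. Reducing coefficients mod 11: a · b ≡ 2·x^5 + 10·x^4 + 7·x^3 + 4·x^2 + 6·x + 1. Now divide by f(x) = x^4 + 4·x^2 + 7·x + 1 in F_11[x], eliminating the leading term at each step:
  leading term 2·x^5: subtract (2·x)·f(x) = 2·x^5 + 8·x^3 + 3·x^2 + 2·x, leaving 10·x^4 + 10·x^3 + x^2 + 4·x + 1 (coefficients mod 11)
  leading term 10·x^4: subtract (10)·f(x) = 10·x^4 + 7·x^2 + 4·x + 10, leaving 10·x^3 + 5·x^2 + 2 (coefficients mod 11)
The degree is now < 4, so this is the remainder. Hence a · b ≡ 10·x^3 + 5·x^2 + 2 in F_11[x]/(f).

Final answer: a · b ≡ 10·x^3 + 5·x^2 + 2 (mod f(x))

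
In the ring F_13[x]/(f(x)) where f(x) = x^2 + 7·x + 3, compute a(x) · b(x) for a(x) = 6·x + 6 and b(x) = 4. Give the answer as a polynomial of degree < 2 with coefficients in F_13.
a · b ≡ 11·x + 11 (mod f(x))

Multiply as integer polynomials: a · b = 24·x + 24. Reducing coefficients mod 13: a · b ≡ 11·x + 11. This already has degree < 2, so no reduction by f is needed. Hence a · b ≡ 11·x + 11 in F_13[x]/(f).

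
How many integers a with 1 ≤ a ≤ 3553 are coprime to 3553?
The number of a ∈ {1, ..., 3553} with gcd(a, 3553) = 1 is by definition Euler's totient φ(3553). φ is multiplicative, with φ(p^e) = p^e − p^(e−1). Factorise 3553 = 11 · 17 · 19. Then
  φ(3553) = (11 − 1) · (17 − 1) · (19 − 1) = 10 · 16 · 18 = 2880.
So there are 2880 such integers.

Final answer: 2880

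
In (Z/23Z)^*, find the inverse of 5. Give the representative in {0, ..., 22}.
5^(−1) ≡ 14 (mod 23)

Apply the extended Euclidean algorithm to (23, 5), tracking rows (r, s, t) with s·23 + t·5 = r. Each division r_prev = q·r_cur + r_new produces the new row as (previous row) − q·(current row):
  row A: (23, 1, 0)   [1·23 + 0·5 = 23]
  row B: (5, 0, 1)   [0·23 + 1·5 = 5]
  23 = 4·5 + 3   → row C = row A − 4·row B = (3, 1, −4)   [check: 1·23 − 4·5 = 3]
  5 = 1·3 + 2   → row D = row B − 1·row C = (2, −1, 5)   [check: −1·23 + 5·5 = 2]
  3 = 1·2 + 1   → row E = row C − 1·row D = (1, 2, −9)   [check: 2·23 − 9·5 = 1]
  2 = 2·1 + 0   → remainder 0, stop. gcd = 1 (last nonzero row E).
The gcd is 1, so 5 is invertible mod 23. The last nonzero row gives 2·23 − 9·5 = 1, so t = −9. So 5^(−1) ≡ −9 ≡ 14 (mod 23). Verify: 5 · 14 = 70 ≡ 1 (mod 23). ✓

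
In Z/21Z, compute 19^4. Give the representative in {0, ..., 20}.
16

Use repeated squaring. Binary(4) = 100. Walk through the bits of the exponent 4 left-to-right: at each bit after the leading one, square the running value, then multiply by 19 if the bit is 1 (always reducing mod 21):
  bit 1 = 1 (leading): start with 19.
  bit 2 = 0: square 19^2 = 361 ≡ 4 (mod 21).
  bit 3 = 0: square 4^2 = 16 (mod 21).
Final value: 19^4 ≡ 16 (mod 21).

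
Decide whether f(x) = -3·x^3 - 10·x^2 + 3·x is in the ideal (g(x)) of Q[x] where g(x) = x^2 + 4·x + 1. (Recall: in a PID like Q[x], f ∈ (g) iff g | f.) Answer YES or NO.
NO

In Q[x] the ideal (g) consists of all multiples of g, so f ∈ (g) iff g | f, i.e. iff the remainder of f on division by g is 0. Divide f by g (g is monic, so eliminate the leading term of the running remainder at each step):
  leading term -3·x^3: subtract (-3·x)·g(x) = -3·x^3 - 12·x^2 - 3·x, leaving 2·x^2 + 6·x
  leading term 2·x^2: subtract (2)·g(x) = 2·x^2 + 8·x + 2, leaving -2·x - 2
The remainder r(x) = -2·x - 2 ≠ 0 (and deg r < deg g), so g ∤ f, i.e. f ∉ (g).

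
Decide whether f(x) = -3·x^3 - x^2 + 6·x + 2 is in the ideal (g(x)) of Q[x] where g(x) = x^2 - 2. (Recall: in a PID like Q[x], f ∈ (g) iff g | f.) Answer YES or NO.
In Q[x] the ideal (g) consists of all multiples of g, so f ∈ (g) iff g | f, i.e. iff the remainder of f on division by g is 0. Divide f by g (g is monic, so eliminate the leading term of the running remainder at each step):
  leading term -3·x^3: subtract (-3·x)·g(x) = -3·x^3 + 6·x, leaving 2 - x^2
  leading term -x^2: subtract (-1)·g(x) = 2 - x^2, leaving 0
The remainder is 0, so f(x) = g(x) · h(x) with h(x) = -3·x - 1. Hence g | f, i.e. f ∈ (g).

Final answer: YES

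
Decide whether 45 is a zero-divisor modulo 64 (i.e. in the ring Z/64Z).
NO

gcd(45, 64) = 1, so 45 is a unit in Z/64Z (it has a multiplicative inverse). A unit cannot be a zero-divisor: if 45·b ≡ 0 then multiplying both sides by 45^(−1) gives b ≡ 0. So 45 is not a zero-divisor.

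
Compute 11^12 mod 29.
Use repeated squaring. Binary(12) = 1100. Walk through the bits of the exponent 12 left-to-right: at each bit after the leading one, square the running value, then multiply by 11 if the bit is 1 (always reducing mod 29):
  bit 1 = 1 (leading): start with 11.
  bit 2 = 1: square 11^2 = 121 ≡ 5; bit is 1, so multiply 5·11 = 55 ≡ 26 (mod 29).
  bit 3 = 0: square 26^2 = 676 ≡ 9 (mod 29).
  bit 4 = 0: square 9^2 = 81 ≡ 23 (mod 29).
Final value: 11^12 ≡ 23 (mod 29).

Final answer: 23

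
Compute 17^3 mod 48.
Use repeated squaring. Binary(3) = 11. Walk through the bits of the exponent 3 left-to-right: at each bit after the leading one, square the running value, then multiply by 17 if the bit is 1 (always reducing mod 48):
  bit 1 = 1 (leading): start with 17.
  bit 2 = 1: square 17^2 = 289 ≡ 1; bit is 1, so multiply 1·17 = 17 (mod 48).
Final value: 17^3 ≡ 17 (mod 48).

Final answer: 17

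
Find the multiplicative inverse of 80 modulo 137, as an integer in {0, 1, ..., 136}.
80^(−1) ≡ 12 (mod 137)

Apply the extended Euclidean algorithm to (137, 80), tracking rows (r, s, t) with s·137 + t·80 = r. Each division r_prev = q·r_cur + r_new produces the new row as (previous row) − q·(current row):
  row A: (137, 1, 0)   [1·137 + 0·80 = 137]
  row B: (80, 0, 1)   [0·137 + 1·80 = 80]
  137 = 1·80 + 57   → row C = row A − 1·row B = (57, 1, −1)   [check: 1·137 − 1·80 = 57]
  80 = 1·57 + 23   → row D = row B − 1·row C = (23, −1, 2)   [check: −1·137 + 2·80 = 23]
  57 = 2·23 + 11   → row E = row C − 2·row D = (11, 3, −5)   [check: 3·137 − 5·80 = 11]
  23 = 2·11 + 1   → row F = row D − 2·row E = (1, −7, 12)   [check: −7·137 + 12·80 = 1]
  11 = 11·1 + 0   → remainder 0, stop. gcd = 1 (last nonzero row F).
The gcd is 1, so 80 is invertible mod 137. The last nonzero row gives −7·137 + 12·80 = 1, so t = 12. So 80^(−1) ≡ 12 (mod 137). Verify: 80 · 12 = 960 ≡ 1 (mod 137). ✓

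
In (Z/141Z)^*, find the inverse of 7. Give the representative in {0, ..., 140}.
7^(−1) ≡ 121 (mod 141)

Apply the extended Euclidean algorithm to (141, 7), tracking rows (r, s, t) with s·141 + t·7 = r. Each division r_prev = q·r_cur + r_new produces the new row as (previous row) − q·(current row):
  row A: (141, 1, 0)   [1·141 + 0·7 = 141]
  row B: (7, 0, 1)   [0·141 + 1·7 = 7]
  141 = 20·7 + 1   → row C = row A − 20·row B = (1, 1, −20)   [check: 1·141 − 20·7 = 1]
  7 = 7·1 + 0   → remainder 0, stop. gcd = 1 (last nonzero row C).
The gcd is 1, so 7 is invertible mod 141. The last nonzero row gives 1·141 − 20·7 = 1, so t = −20. So 7^(−1) ≡ −20 ≡ 121 (mod 141). Verify: 7 · 121 = 847 ≡ 1 (mod 141). ✓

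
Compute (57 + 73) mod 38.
Reduce the summands first: 57 ≡ 19, 73 ≡ 35 (mod 38), so 57 + 73 ≡ 19 + 35 (mod 38). 19 + 35 = 54; 54 = 1·38 + 16, so (57 + 73) mod 38 = 16.

Final answer: 16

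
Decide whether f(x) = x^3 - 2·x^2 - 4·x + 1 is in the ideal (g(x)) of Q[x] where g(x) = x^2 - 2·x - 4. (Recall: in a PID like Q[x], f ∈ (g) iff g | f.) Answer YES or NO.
NO

In Q[x] the ideal (g) consists of all multiples of g, so f ∈ (g) iff g | f, i.e. iff the remainder of f on division by g is 0. Divide f by g (g is monic, so eliminate the leading term of the running remainder at each step):
  leading term x^3: subtract (x)·g(x) = x^3 - 2·x^2 - 4·x, leaving 1
The remainder r(x) = 1 ≠ 0 (and deg r < deg g), so g ∤ f, i.e. f ∉ (g).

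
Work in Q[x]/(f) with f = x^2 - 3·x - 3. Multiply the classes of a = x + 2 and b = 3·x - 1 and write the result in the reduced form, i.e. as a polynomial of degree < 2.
First multiply in Q[x] without reducing: a · b = 3·x^2 + 5·x - 2. Now divide by f(x) = x^2 - 3·x - 3, eliminating the leading term at each step:
  leading term 3·x^2: subtract (3)·f(x) = 3·x^2 - 9·x - 9, leaving 14·x + 7
The degree is now < 2, so this is the remainder. Hence a · b ≡ 14·x + 7 in Q[x]/(f).

Final answer: a · b ≡ 14·x + 7 (mod f(x))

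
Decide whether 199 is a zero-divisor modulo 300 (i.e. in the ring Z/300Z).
gcd(199, 300) = 1, so 199 is a unit in Z/300Z (it has a multiplicative inverse). A unit cannot be a zero-divisor: if 199·b ≡ 0 then multiplying both sides by 199^(−1) gives b ≡ 0. So 199 is not a zero-divisor.

Final answer: NO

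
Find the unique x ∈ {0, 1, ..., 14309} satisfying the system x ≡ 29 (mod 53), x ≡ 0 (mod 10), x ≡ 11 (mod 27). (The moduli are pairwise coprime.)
The moduli 53, 10, 27 are pairwise coprime, so by the CRT there is a unique solution mod 53·10·27 = 14310.
Solve by successive substitution. Start with x ≡ 29 (mod 53).
  Combine with x ≡ 0 (mod 10): write x = 29 + 53·t and require 29 + 53·t ≡ 0 (mod 10), i.e. 53·t ≡ 0 − 29 ≡ 1 (mod 10). Since 53^(−1) ≡ 7 (mod 10) (53 ≡ 3 (mod 10)), t ≡ 7·1 ≡ 7 (mod 10). So x ≡ 29 + 53·7 = 400 (mod 530).
  Combine with x ≡ 11 (mod 27): write x = 400 + 530·t and require 400 + 530·t ≡ 11 (mod 27), i.e. 530·t ≡ 11 − 400 ≡ 16 (mod 27). Since 530^(−1) ≡ 8 (mod 27) (530 ≡ 17 (mod 27)), t ≡ 8·16 ≡ 20 (mod 27). So x ≡ 400 + 530·20 = 11000 (mod 14310).
Unique solution in [0, 14310): x = 11000.

Final answer: x ≡ 11000 (mod 14310); the representative in [0, 14310) is 11000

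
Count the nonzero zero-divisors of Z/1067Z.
In Z/1067Z each nonzero element is either a unit (gcd with 1067 is 1) or a zero-divisor (gcd > 1). The number of units is φ(1067): factorise 1067 = 11 · 97, so φ(1067) = (11 − 1) · (97 − 1) = 10 · 96 = 960. The nonzero elements number 1067 − 1 = 1066. Hence the nonzero zero-divisors number 1066 − 960 = 106.

Final answer: Z/1067Z has 106 nonzero zero-divisors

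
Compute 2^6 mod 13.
12

Use repeated squaring. Binary(6) = 110. Walk through the bits of the exponent 6 left-to-right: at each bit after the leading one, square the running value, then multiply by 2 if the bit is 1 (always reducing mod 13):
  bit 1 = 1 (leading): start with 2.
  bit 2 = 1: square 2^2 = 4; bit is 1, so multiply 4·2 = 8 (mod 13).
  bit 3 = 0: square 8^2 = 64 ≡ 12 (mod 13).
Final value: 2^6 ≡ 12 (mod 13).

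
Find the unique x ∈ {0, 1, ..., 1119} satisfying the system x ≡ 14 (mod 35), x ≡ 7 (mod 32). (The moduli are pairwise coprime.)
x ≡ 679 (mod 1120); the representative in [0, 1120) is 679

The moduli 35, 32 are pairwise coprime, so by the CRT there is a unique solution mod 35·32 = 1120.
Solve by successive substitution. Start with x ≡ 14 (mod 35).
  Combine with x ≡ 7 (mod 32): write x = 14 + 35·t and require 14 + 35·t ≡ 7 (mod 32), i.e. 35·t ≡ 7 − 14 ≡ 25 (mod 32). Since 35^(−1) ≡ 11 (mod 32) (35 ≡ 3 (mod 32)), t ≡ 11·25 ≡ 19 (mod 32). So x ≡ 14 + 35·19 = 679 (mod 1120).
Unique solution in [0, 1120): x = 679.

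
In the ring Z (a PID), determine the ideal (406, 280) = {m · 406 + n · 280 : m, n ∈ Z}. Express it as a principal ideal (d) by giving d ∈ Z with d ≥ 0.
In the PID Z, (a, b) is generated by gcd(a, b). Compute gcd(406, 280) with the extended Euclidean algorithm, tracking rows (r, s, t) with s·406 + t·280 = r:
  row A: (406, 1, 0)   [1·406 + 0·280 = 406]
  row B: (280, 0, 1)   [0·406 + 1·280 = 280]
  406 = 1·280 + 126   → row C = row A − 1·row B = (126, 1, −1)   [check: 1·406 − 1·280 = 126]
  280 = 2·126 + 28   → row D = row B − 2·row C = (28, −2, 3)   [check: −2·406 + 3·280 = 28]
  126 = 4·28 + 14   → row E = row C − 4·row D = (14, 9, −13)   [check: 9·406 − 13·280 = 14]
  28 = 2·14 + 0   → remainder 0, stop. gcd = 14 (last nonzero row E).
So gcd(406, 280) = 14, with Bézout identity 9·406 − 13·280 = 14. Containment (⊇): the Bézout identity exhibits 14 as an element of (406, 280), giving (14) ⊆ (406, 280). Containment (⊆): since 14 | 406 and 14 | 280 (406 = 14·29, 280 = 14·20), every Z-linear combination of 406 and 280 is divisible by 14, so (406, 280) ⊆ (14). Therefore (406, 280) = (14), d = 14.

Final answer: (406, 280) = (14); d = 14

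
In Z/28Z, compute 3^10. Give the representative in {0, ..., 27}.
25

Use repeated squaring. Binary(10) = 1010. Walk through the bits of the exponent 10 left-to-right: at each bit after the leading one, square the running value, then multiply by 3 if the bit is 1 (always reducing mod 28):
  bit 1 = 1 (leading): start with 3.
  bit 2 = 0: square 3^2 = 9 (mod 28).
  bit 3 = 1: square 9^2 = 81 ≡ 25; bit is 1, so multiply 25·3 = 75 ≡ 19 (mod 28).
  bit 4 = 0: square 19^2 = 361 ≡ 25 (mod 28).
Final value: 3^10 ≡ 25 (mod 28).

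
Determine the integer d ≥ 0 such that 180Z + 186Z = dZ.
In the PID Z, (a, b) is generated by gcd(a, b). Compute gcd(186, 180) with the extended Euclidean algorithm, tracking rows (r, s, t) with s·186 + t·180 = r:
  row A: (186, 1, 0)   [1·186 + 0·180 = 186]
  row B: (180, 0, 1)   [0·186 + 1·180 = 180]
  186 = 1·180 + 6   → row C = row A − 1·row B = (6, 1, −1)   [check: 1·186 − 1·180 = 6]
  180 = 30·6 + 0   → remainder 0, stop. gcd = 6 (last nonzero row C).
So gcd(180, 186) = 6, with Bézout identity 1·186 − 1·180 = 6. Containment (⊇): the Bézout identity exhibits 6 as an element of (180, 186), giving (6) ⊆ (180, 186). Containment (⊆): since 6 | 180 and 6 | 186 (180 = 6·30, 186 = 6·31), every Z-linear combination of 180 and 186 is divisible by 6, so (180, 186) ⊆ (6). Therefore (180, 186) = (6), d = 6.

Final answer: (180, 186) = (6); d = 6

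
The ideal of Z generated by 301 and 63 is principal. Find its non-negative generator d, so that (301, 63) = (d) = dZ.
(301, 63) = (7); d = 7

In the PID Z, (a, b) is generated by gcd(a, b). Compute gcd(301, 63) with the extended Euclidean algorithm, tracking rows (r, s, t) with s·301 + t·63 = r:
  row A: (301, 1, 0)   [1·301 + 0·63 = 301]
  row B: (63, 0, 1)   [0·301 + 1·63 = 63]
  301 = 4·63 + 49   → row C = row A − 4·row B = (49, 1, −4)   [check: 1·301 − 4·63 = 49]
  63 = 1·49 + 14   → row D = row B − 1·row C = (14, −1, 5)   [check: −1·301 + 5·63 = 14]
  49 = 3·14 + 7   → row E = row C − 3·row D = (7, 4, −19)   [check: 4·301 − 19·63 = 7]
  14 = 2·7 + 0   → remainder 0, stop. gcd = 7 (last nonzero row E).
So gcd(301, 63) = 7, with Bézout identity 4·301 − 19·63 = 7. Containment (⊇): the Bézout identity exhibits 7 as an element of (301, 63), giving (7) ⊆ (301, 63). Containment (⊆): since 7 | 301 and 7 | 63 (301 = 7·43, 63 = 7·9), every Z-linear combination of 301 and 63 is divisible by 7, so (301, 63) ⊆ (7). Therefore (301, 63) = (7), d = 7.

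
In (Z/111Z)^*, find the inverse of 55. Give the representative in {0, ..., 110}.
Apply the extended Euclidean algorithm to (111, 55), tracking rows (r, s, t) with s·111 + t·55 = r. Each division r_prev = q·r_cur + r_new produces the new row as (previous row) − q·(current row):
  row A: (111, 1, 0)   [1·111 + 0·55 = 111]
  row B: (55, 0, 1)   [0·111 + 1·55 = 55]
  111 = 2·55 + 1   → row C = row A − 2·row B = (1, 1, −2)   [check: 1·111 − 2·55 = 1]
  55 = 55·1 + 0   → remainder 0, stop. gcd = 1 (last nonzero row C).
The gcd is 1, so 55 is invertible mod 111. The last nonzero row gives 1·111 − 2·55 = 1, so t = −2. So 55^(−1) ≡ −2 ≡ 109 (mod 111). Verify: 55 · 109 = 5995 ≡ 1 (mod 111). ✓

Final answer: 55^(−1) ≡ 109 (mod 111)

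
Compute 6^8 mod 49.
Use repeated squaring. Binary(8) = 1000. Walk through the bits of the exponent 8 left-to-right: at each bit after the leading one, square the running value, then multiply by 6 if the bit is 1 (always reducing mod 49):
  bit 1 = 1 (leading): start with 6.
  bit 2 = 0: square 6^2 = 36 (mod 49).
  bit 3 = 0: square 36^2 = 1296 ≡ 22 (mod 49).
  bit 4 = 0: square 22^2 = 484 ≡ 43 (mod 49).
Final value: 6^8 ≡ 43 (mod 49).

Final answer: 43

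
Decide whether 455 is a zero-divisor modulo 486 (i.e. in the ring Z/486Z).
gcd(455, 486) = 1, so 455 is a unit in Z/486Z (it has a multiplicative inverse). A unit cannot be a zero-divisor: if 455·b ≡ 0 then multiplying both sides by 455^(−1) gives b ≡ 0. So 455 is not a zero-divisor.

Final answer: NO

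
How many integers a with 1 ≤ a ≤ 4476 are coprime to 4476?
1488

The number of a ∈ {1, ..., 4476} with gcd(a, 4476) = 1 is by definition Euler's totient φ(4476). φ is multiplicative, with φ(p^e) = p^e − p^(e−1). Factorise 4476 = 2^2 · 3 · 373. Then
  φ(4476) = (2^2 − 2^1) · (3 − 1) · (373 − 1) = 2 · 2 · 372 = 1488.
So there are 1488 such integers.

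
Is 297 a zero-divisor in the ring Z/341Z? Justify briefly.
YES

gcd(297, 341) = 11 > 1, so 297 is not a unit in Z/341Z. In Z/nZ every nonzero non-unit is a zero-divisor: explicitly, take b = 341/gcd = 31 ≠ 0 (mod 341); then 297·31 = 9207 = 27·341, i.e. 297·31 ≡ 0 (mod 341). So 297 is a zero-divisor.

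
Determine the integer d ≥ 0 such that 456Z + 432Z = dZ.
(456, 432) = (24); d = 24

In the PID Z, (a, b) is generated by gcd(a, b). Compute gcd(456, 432) with the extended Euclidean algorithm, tracking rows (r, s, t) with s·456 + t·432 = r:
  row A: (456, 1, 0)   [1·456 + 0·432 = 456]
  row B: (432, 0, 1)   [0·456 + 1·432 = 432]
  456 = 1·432 + 24   → row C = row A − 1·row B = (24, 1, −1)   [check: 1·456 − 1·432 = 24]
  432 = 18·24 + 0   → remainder 0, stop. gcd = 24 (last nonzero row C).
So gcd(456, 432) = 24, with Bézout identity 1·456 − 1·432 = 24. Containment (⊇): the Bézout identity exhibits 24 as an element of (456, 432), giving (24) ⊆ (456, 432). Containment (⊆): since 24 | 456 and 24 | 432 (456 = 24·19, 432 = 24·18), every Z-linear combination of 456 and 432 is divisible by 24, so (456, 432) ⊆ (24). Therefore (456, 432) = (24), d = 24.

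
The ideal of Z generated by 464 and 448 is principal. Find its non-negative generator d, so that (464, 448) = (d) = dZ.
In the PID Z, (a, b) is generated by gcd(a, b). Compute gcd(464, 448) with the extended Euclidean algorithm, tracking rows (r, s, t) with s·464 + t·448 = r:
  row A: (464, 1, 0)   [1·464 + 0·448 = 464]
  row B: (448, 0, 1)   [0·464 + 1·448 = 448]
  464 = 1·448 + 16   → row C = row A − 1·row B = (16, 1, −1)   [check: 1·464 − 1·448 = 16]
  448 = 28·16 + 0   → remainder 0, stop. gcd = 16 (last nonzero row C).
So gcd(464, 448) = 16, with Bézout identity 1·464 − 1·448 = 16. Containment (⊇): the Bézout identity exhibits 16 as an element of (464, 448), giving (16) ⊆ (464, 448). Containment (⊆): since 16 | 464 and 16 | 448 (464 = 16·29, 448 = 16·28), every Z-linear combination of 464 and 448 is divisible by 16, so (464, 448) ⊆ (16). Therefore (464, 448) = (16), d = 16.

Final answer: (464, 448) = (16); d = 16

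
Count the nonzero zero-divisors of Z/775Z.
In Z/775Z each nonzero element is either a unit (gcd with 775 is 1) or a zero-divisor (gcd > 1). The number of units is φ(775): factorise 775 = 5^2 · 31, so φ(775) = (5^2 − 5^1) · (31 − 1) = 20 · 30 = 600. The nonzero elements number 775 − 1 = 774. Hence the nonzero zero-divisors number 774 − 600 = 174.

Final answer: Z/775Z has 174 nonzero zero-divisors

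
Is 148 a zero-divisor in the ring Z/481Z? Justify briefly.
YES

gcd(148, 481) = 37 > 1, so 148 is not a unit in Z/481Z. In Z/nZ every nonzero non-unit is a zero-divisor: explicitly, take b = 481/gcd = 13 ≠ 0 (mod 481); then 148·13 = 1924 = 4·481, i.e. 148·13 ≡ 0 (mod 481). So 148 is a zero-divisor.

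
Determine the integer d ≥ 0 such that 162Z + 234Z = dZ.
(162, 234) = (18); d = 18

In the PID Z, (a, b) is generated by gcd(a, b). Compute gcd(234, 162) with the extended Euclidean algorithm, tracking rows (r, s, t) with s·234 + t·162 = r:
  row A: (234, 1, 0)   [1·234 + 0·162 = 234]
  row B: (162, 0, 1)   [0·234 + 1·162 = 162]
  234 = 1·162 + 72   → row C = row A − 1·row B = (72, 1, −1)   [check: 1·234 − 1·162 = 72]
  162 = 2·72 + 18   → row D = row B − 2·row C = (18, −2, 3)   [check: −2·234 + 3·162 = 18]
  72 = 4·18 + 0   → remainder 0, stop. gcd = 18 (last nonzero row D).
So gcd(162, 234) = 18, with Bézout identity −2·234 + 3·162 = 18. Containment (⊇): the Bézout identity exhibits 18 as an element of (162, 234), giving (18) ⊆ (162, 234). Containment (⊆): since 18 | 162 and 18 | 234 (162 = 18·9, 234 = 18·13), every Z-linear combination of 162 and 234 is divisible by 18, so (162, 234) ⊆ (18). Therefore (162, 234) = (18), d = 18.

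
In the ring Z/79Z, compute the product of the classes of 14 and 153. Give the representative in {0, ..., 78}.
9

Reduce the factors first: 153 ≡ 74 (mod 79), so 14 · 153 ≡ 14 · 74 (mod 79). 14 · 74 = 1036. Dividing by 79: 1036 = 13·79 + 9. So (14 · 153) mod 79 = 9.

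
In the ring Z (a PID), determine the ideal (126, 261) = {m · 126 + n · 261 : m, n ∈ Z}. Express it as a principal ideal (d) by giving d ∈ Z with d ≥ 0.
In the PID Z, (a, b) is generated by gcd(a, b). Compute gcd(261, 126) with the extended Euclidean algorithm, tracking rows (r, s, t) with s·261 + t·126 = r:
  row A: (261, 1, 0)   [1·261 + 0·126 = 261]
  row B: (126, 0, 1)   [0·261 + 1·126 = 126]
  261 = 2·126 + 9   → row C = row A − 2·row B = (9, 1, −2)   [check: 1·261 − 2·126 = 9]
  126 = 14·9 + 0   → remainder 0, stop. gcd = 9 (last nonzero row C).
So gcd(126, 261) = 9, with Bézout identity 1·261 − 2·126 = 9. Containment (⊇): the Bézout identity exhibits 9 as an element of (126, 261), giving (9) ⊆ (126, 261). Containment (⊆): since 9 | 126 and 9 | 261 (126 = 9·14, 261 = 9·29), every Z-linear combination of 126 and 261 is divisible by 9, so (126, 261) ⊆ (9). Therefore (126, 261) = (9), d = 9.

Final answer: (126, 261) = (9); d = 9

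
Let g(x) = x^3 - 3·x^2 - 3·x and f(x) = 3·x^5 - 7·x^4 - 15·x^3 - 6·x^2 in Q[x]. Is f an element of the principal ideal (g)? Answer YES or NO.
In Q[x] the ideal (g) consists of all multiples of g, so f ∈ (g) iff g | f, i.e. iff the remainder of f on division by g is 0. Divide f by g (g is monic, so eliminate the leading term of the running remainder at each step):
  leading term 3·x^5: subtract (3·x^2)·g(x) = 3·x^5 - 9·x^4 - 9·x^3, leaving 2·x^4 - 6·x^3 - 6·x^2
  leading term 2·x^4: subtract (2·x)·g(x) = 2·x^4 - 6·x^3 - 6·x^2, leaving 0
The remainder is 0, so f(x) = g(x) · h(x) with h(x) = 3·x^2 + 2·x. Hence g | f, i.e. f ∈ (g).

Final answer: YES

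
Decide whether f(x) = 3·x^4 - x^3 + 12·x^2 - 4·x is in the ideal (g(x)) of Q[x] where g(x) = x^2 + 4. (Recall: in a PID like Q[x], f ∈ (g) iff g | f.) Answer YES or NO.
YES

In Q[x] the ideal (g) consists of all multiples of g, so f ∈ (g) iff g | f, i.e. iff the remainder of f on division by g is 0. Divide f by g (g is monic, so eliminate the leading term of the running remainder at each step):
  leading term 3·x^4: subtract (3·x^2)·g(x) = 3·x^4 + 12·x^2, leaving -x^3 - 4·x
  leading term -x^3: subtract (-x)·g(x) = -x^3 - 4·x, leaving 0
The remainder is 0, so f(x) = g(x) · h(x) with h(x) = 3·x^2 - x. Hence g | f, i.e. f ∈ (g).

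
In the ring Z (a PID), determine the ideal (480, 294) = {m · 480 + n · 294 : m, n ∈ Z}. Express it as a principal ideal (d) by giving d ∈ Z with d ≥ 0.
In the PID Z, (a, b) is generated by gcd(a, b). Compute gcd(480, 294) with the extended Euclidean algorithm, tracking rows (r, s, t) with s·480 + t·294 = r:
  row A: (480, 1, 0)   [1·480 + 0·294 = 480]
  row B: (294, 0, 1)   [0·480 + 1·294 = 294]
  480 = 1·294 + 186   → row C = row A − 1·row B = (186, 1, −1)   [check: 1·480 − 1·294 = 186]
  294 = 1·186 + 108   → row D = row B − 1·row C = (108, −1, 2)   [check: −1·480 + 2·294 = 108]
  186 = 1·108 + 78   → row E = row C − 1·row D = (78, 2, −3)   [check: 2·480 − 3·294 = 78]
  108 = 1·78 + 30   → row F = row D − 1·row E = (30, −3, 5)   [check: −3·480 + 5·294 = 30]
  78 = 2·30 + 18   → row G = row E − 2·row F = (18, 8, −13)   [check: 8·480 − 13·294 = 18]
  30 = 1·18 + 12   → row H = row F − 1·row G = (12, −11, 18)   [check: −11·480 + 18·294 = 12]
  18 = 1·12 + 6   → row I = row G − 1·row H = (6, 19, −31)   [check: 19·480 − 31·294 = 6]
  12 = 2·6 + 0   → remainder 0, stop. gcd = 6 (last nonzero row I).
So gcd(480, 294) = 6, with Bézout identity 19·480 − 31·294 = 6. Containment (⊇): the Bézout identity exhibits 6 as an element of (480, 294), giving (6) ⊆ (480, 294). Containment (⊆): since 6 | 480 and 6 | 294 (480 = 6·80, 294 = 6·49), every Z-linear combination of 480 and 294 is divisible by 6, so (480, 294) ⊆ (6). Therefore (480, 294) = (6), d = 6.

Final answer: (480, 294) = (6); d = 6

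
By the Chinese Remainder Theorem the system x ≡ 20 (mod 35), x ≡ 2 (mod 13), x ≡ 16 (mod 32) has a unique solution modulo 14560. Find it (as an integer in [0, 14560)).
The moduli 35, 13, 32 are pairwise coprime, so by the CRT there is a unique solution mod 35·13·32 = 14560.
Solve by successive substitution. Start with x ≡ 20 (mod 35).
  Combine with x ≡ 2 (mod 13): write x = 20 + 35·t and require 20 + 35·t ≡ 2 (mod 13), i.e. 35·t ≡ 2 − 20 ≡ 8 (mod 13). Since 35^(−1) ≡ 3 (mod 13) (35 ≡ 9 (mod 13)), t ≡ 3·8 ≡ 11 (mod 13). So x ≡ 20 + 35·11 = 405 (mod 455).
  Combine with x ≡ 16 (mod 32): write x = 405 + 455·t and require 405 + 455·t ≡ 16 (mod 32), i.e. 455·t ≡ 16 − 405 ≡ 27 (mod 32). Since 455^(−1) ≡ 23 (mod 32) (455 ≡ 7 (mod 32)), t ≡ 23·27 ≡ 13 (mod 32). So x ≡ 405 + 455·13 = 6320 (mod 14560).
Unique solution in [0, 14560): x = 6320.

Final answer: x ≡ 6320 (mod 14560); the representative in [0, 14560) is 6320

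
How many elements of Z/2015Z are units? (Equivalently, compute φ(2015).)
An element a ∈ Z/2015Z is a unit iff gcd(a, 2015) = 1, so the number of units is φ(2015). φ is multiplicative, with φ(p^e) = p^e − p^(e−1). Factorise 2015 = 5 · 13 · 31. Then
  φ(2015) = (5 − 1) · (13 − 1) · (31 − 1) = 4 · 12 · 30 = 1440.

Final answer: Z/2015Z has φ(2015) = 1440 units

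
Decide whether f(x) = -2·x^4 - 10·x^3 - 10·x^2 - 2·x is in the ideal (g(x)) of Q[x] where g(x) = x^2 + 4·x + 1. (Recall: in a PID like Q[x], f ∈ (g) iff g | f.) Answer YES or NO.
YES

In Q[x] the ideal (g) consists of all multiples of g, so f ∈ (g) iff g | f, i.e. iff the remainder of f on division by g is 0. Divide f by g (g is monic, so eliminate the leading term of the running remainder at each step):
  leading term -2·x^4: subtract (-2·x^2)·g(x) = -2·x^4 - 8·x^3 - 2·x^2, leaving -2·x^3 - 8·x^2 - 2·x
  leading term -2·x^3: subtract (-2·x)·g(x) = -2·x^3 - 8·x^2 - 2·x, leaving 0
The remainder is 0, so f(x) = g(x) · h(x) with h(x) = -2·x^2 - 2·x. Hence g | f, i.e. f ∈ (g).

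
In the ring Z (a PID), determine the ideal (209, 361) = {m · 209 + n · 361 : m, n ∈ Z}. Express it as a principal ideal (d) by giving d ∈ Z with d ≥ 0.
In the PID Z, (a, b) is generated by gcd(a, b). Compute gcd(361, 209) with the extended Euclidean algorithm, tracking rows (r, s, t) with s·361 + t·209 = r:
  row A: (361, 1, 0)   [1·361 + 0·209 = 361]
  row B: (209, 0, 1)   [0·361 + 1·209 = 209]
  361 = 1·209 + 152   → row C = row A − 1·row B = (152, 1, −1)   [check: 1·361 − 1·209 = 152]
  209 = 1·152 + 57   → row D = row B − 1·row C = (57, −1, 2)   [check: −1·361 + 2·209 = 57]
  152 = 2·57 + 38   → row E = row C − 2·row D = (38, 3, −5)   [check: 3·361 − 5·209 = 38]
  57 = 1·38 + 19   → row F = row D − 1·row E = (19, −4, 7)   [check: −4·361 + 7·209 = 19]
  38 = 2·19 + 0   → remainder 0, stop. gcd = 19 (last nonzero row F).
So gcd(209, 361) = 19, with Bézout identity −4·361 + 7·209 = 19. Containment (⊇): the Bézout identity exhibits 19 as an element of (209, 361), giving (19) ⊆ (209, 361). Containment (⊆): since 19 | 209 and 19 | 361 (209 = 19·11, 361 = 19·19), every Z-linear combination of 209 and 361 is divisible by 19, so (209, 361) ⊆ (19). Therefore (209, 361) = (19), d = 19.

Final answer: (209, 361) = (19); d = 19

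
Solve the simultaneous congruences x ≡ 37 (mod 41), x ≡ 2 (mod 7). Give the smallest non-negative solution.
The moduli 41, 7 are pairwise coprime, so by the CRT there is a unique solution mod 41·7 = 287.
Solve by successive substitution. Start with x ≡ 37 (mod 41).
  Combine with x ≡ 2 (mod 7): write x = 37 + 41·t and require 37 + 41·t ≡ 2 (mod 7), i.e. 41·t ≡ 2 − 37 ≡ 0 (mod 7). Since 41^(−1) ≡ 6 (mod 7) (41 ≡ 6 (mod 7)), t ≡ 6·0 ≡ 0 (mod 7). So x ≡ 37 + 41·0 = 37 (mod 287).
Unique solution in [0, 287): x = 37.

Final answer: x ≡ 37 (mod 287); the representative in [0, 287) is 37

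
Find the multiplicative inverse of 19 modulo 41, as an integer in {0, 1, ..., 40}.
Apply the extended Euclidean algorithm to (41, 19), tracking rows (r, s, t) with s·41 + t·19 = r. Each division r_prev = q·r_cur + r_new produces the new row as (previous row) − q·(current row):
  row A: (41, 1, 0)   [1·41 + 0·19 = 41]
  row B: (19, 0, 1)   [0·41 + 1·19 = 19]
  41 = 2·19 + 3   → row C = row A − 2·row B = (3, 1, −2)   [check: 1·41 − 2·19 = 3]
  19 = 6·3 + 1   → row D = row B − 6·row C = (1, −6, 13)   [check: −6·41 + 13·19 = 1]
  3 = 3·1 + 0   → remainder 0, stop. gcd = 1 (last nonzero row D).
The gcd is 1, so 19 is invertible mod 41. The last nonzero row gives −6·41 + 13·19 = 1, so t = 13. So 19^(−1) ≡ 13 (mod 41). Verify: 19 · 13 = 247 ≡ 1 (mod 41). ✓

Final answer: 19^(−1) ≡ 13 (mod 41)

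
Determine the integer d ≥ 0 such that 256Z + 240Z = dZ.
In the PID Z, (a, b) is generated by gcd(a, b). Compute gcd(256, 240) with the extended Euclidean algorithm, tracking rows (r, s, t) with s·256 + t·240 = r:
  row A: (256, 1, 0)   [1·256 + 0·240 = 256]
  row B: (240, 0, 1)   [0·256 + 1·240 = 240]
  256 = 1·240 + 16   → row C = row A − 1·row B = (16, 1, −1)   [check: 1·256 − 1·240 = 16]
  240 = 15·16 + 0   → remainder 0, stop. gcd = 16 (last nonzero row C).
So gcd(256, 240) = 16, with Bézout identity 1·256 − 1·240 = 16. Containment (⊇): the Bézout identity exhibits 16 as an element of (256, 240), giving (16) ⊆ (256, 240). Containment (⊆): since 16 | 256 and 16 | 240 (256 = 16·16, 240 = 16·15), every Z-linear combination of 256 and 240 is divisible by 16, so (256, 240) ⊆ (16). Therefore (256, 240) = (16), d = 16.

Final answer: (256, 240) = (16); d = 16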